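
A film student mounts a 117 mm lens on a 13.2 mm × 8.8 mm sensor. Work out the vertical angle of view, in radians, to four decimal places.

Angle of view α = 2·arctan(h/2f) with h = 8.8 mm and f = 117 mm.
h/2f = 0.03761; arctan(0.03761) ≈ 0.0376 rad, so α ≈ 0.0752 rad.

0.0752 rad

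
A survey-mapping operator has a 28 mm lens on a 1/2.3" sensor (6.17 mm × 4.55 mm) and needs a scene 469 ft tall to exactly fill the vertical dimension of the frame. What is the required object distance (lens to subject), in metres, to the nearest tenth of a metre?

879.7 m

W: 469 ft × 304.8 mm/ft = 142951.20 mm.
Magnification m = h/W = dᵢ/dₒ; combined with 1/f = 1/dₒ + 1/dᵢ this gives dₒ = f·(1 + W/h).
dₒ = 28 mm × (1 + 142951/4.55) = 28 × 31418.8451 ≈ 879727.664 mm = 879.728 m.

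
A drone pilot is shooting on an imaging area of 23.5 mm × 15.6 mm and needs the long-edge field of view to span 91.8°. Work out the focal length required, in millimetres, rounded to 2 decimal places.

From α = 2·arctan(w/2f) we get f = w / (2·tan(α/2)).
With w = 23.5 mm and α/2 = 45.9°, tan(α/2) ≈ 1.03192, so f ≈ 23.5 / 2.06384 ≈ 11.3865 mm.

11.39 mm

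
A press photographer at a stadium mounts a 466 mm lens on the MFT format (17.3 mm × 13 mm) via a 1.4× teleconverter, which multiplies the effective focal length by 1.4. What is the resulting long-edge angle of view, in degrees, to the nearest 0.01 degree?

1.52°

Effective focal length f = 466 × 1.4 = 652.4 mm.
α = 2·arctan(17.3 / (2 × 652.4)) = 2·arctan(0.01326) ≈ 1.5193°.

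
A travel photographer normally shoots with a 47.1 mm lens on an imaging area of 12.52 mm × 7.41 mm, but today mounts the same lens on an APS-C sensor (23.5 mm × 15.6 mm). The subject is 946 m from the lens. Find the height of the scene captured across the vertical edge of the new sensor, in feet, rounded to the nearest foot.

The focal length stays 47.1 mm; the relevant sensor dimension is now h = 15.6 mm. Object distance dₒ = 946 m = 946000 mm.
Thin-lens field height W = h·(dₒ − f)/f = 15.6 × (946000 − 47.1)/47.1 ≈ 313309.241 mm = 313309.241/304.8 ft = 1027.92 ft.

1028 ft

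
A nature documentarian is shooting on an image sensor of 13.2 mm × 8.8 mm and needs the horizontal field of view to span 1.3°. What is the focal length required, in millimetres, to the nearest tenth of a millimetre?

581.7 mm

From α = 2·arctan(w/2f) we get f = w / (2·tan(α/2)).
With w = 13.2 mm and α/2 = 0.65°, tan(α/2) ≈ 0.01135, so f ≈ 13.2 / 0.02269 ≈ 581.7476 mm.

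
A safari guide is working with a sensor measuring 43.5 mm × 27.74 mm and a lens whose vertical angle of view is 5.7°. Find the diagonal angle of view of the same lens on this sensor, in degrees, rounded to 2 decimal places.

10.58°

From the vertical AOV: f = 27.74 / (2·tan(2.85°)) = 27.74 / 0.09957 ≈ 278.6094 mm.
Sensor diagonal = √(43.5² + 27.74²) = √2661.7576 ≈ 51.5922 mm.
Diagonal AOV = 2·arctan(51.5922 / (2 × 278.6094)) = 2·arctan(0.09259) ≈ 10.5797°.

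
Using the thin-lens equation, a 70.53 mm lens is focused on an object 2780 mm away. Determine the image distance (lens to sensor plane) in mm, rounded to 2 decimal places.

1/dᵢ = 1/f − 1/dₒ = 1/70.53 − 1/2780 = 0.0138187 mm⁻¹.
dᵢ = 1/0.0138187 ≈ 72.3660 mm.

72.37 mm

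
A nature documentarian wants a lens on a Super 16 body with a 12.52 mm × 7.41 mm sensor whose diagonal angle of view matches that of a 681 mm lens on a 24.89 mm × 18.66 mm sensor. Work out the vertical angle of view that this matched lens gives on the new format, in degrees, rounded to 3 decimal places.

1.333°

Sensor diagonal = √(24.89² + 18.66²) = √967.7077 ≈ 31.1080 mm.
Sensor diagonal = √(12.52² + 7.41²) = √211.6585 ≈ 14.5485 mm.
Equal diagonal AOV ⇒ f₂ = f₁ · 14.5485/31.1080 = 681 × 0.46768 ≈ 318.4879 mm.
Vertical AOV on the new format = 2·arctan(7.41 / (2 × 318.4879)) = 2·arctan(0.01163) ≈ 1.3330°.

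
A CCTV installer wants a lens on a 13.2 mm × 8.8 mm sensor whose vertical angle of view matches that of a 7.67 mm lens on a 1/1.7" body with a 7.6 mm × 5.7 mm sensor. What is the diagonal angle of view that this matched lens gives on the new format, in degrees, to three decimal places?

Equal vertical AOV ⇒ f₂ = f₁ · 8.8/5.7 = 7.67 × 1.54386 ≈ 11.8414 mm.
Sensor diagonal = √(13.2² + 8.8²) = √251.6800 ≈ 15.8644 mm.
Diagonal AOV on the new format = 2·arctan(15.8644 / (2 × 11.8414)) = 2·arctan(0.66987) ≈ 67.6340°.

67.634°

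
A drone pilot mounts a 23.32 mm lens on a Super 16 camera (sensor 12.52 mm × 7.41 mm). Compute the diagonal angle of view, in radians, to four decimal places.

Sensor diagonal = √(12.52² + 7.41²) = √211.6585 ≈ 14.5485 mm.
Angle of view α = 2·arctan(d/2f) with d = 14.5485 mm and f = 23.32 mm.
d/2f = 0.31193; arctan(0.31193) ≈ 0.3024 rad, so α ≈ 0.6047 rad.

0.6047 rad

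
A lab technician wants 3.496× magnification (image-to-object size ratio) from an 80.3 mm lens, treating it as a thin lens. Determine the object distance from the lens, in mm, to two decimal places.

With m = dᵢ/dₒ and 1/f = 1/dₒ + 1/dᵢ, substituting dᵢ = m·dₒ gives 1/f = (1 + 1/m)/dₒ, hence dₒ = f·(1 + 1/m).
dₒ = 80.3 × (1 + 1/3.496) = 80.3 × 1.28604 ≈ 103.269 mm.

103.27 mm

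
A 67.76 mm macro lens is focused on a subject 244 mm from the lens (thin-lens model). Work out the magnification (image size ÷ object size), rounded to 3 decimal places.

Thin lens: 1/f = 1/dₒ + 1/dᵢ → 1/dᵢ = 1/67.76 − 1/244 = 0.0106596 mm⁻¹, so dᵢ ≈ 93.8121 mm.
Magnification m = dᵢ/dₒ = 93.8121/244 ≈ 0.38448.

0.384×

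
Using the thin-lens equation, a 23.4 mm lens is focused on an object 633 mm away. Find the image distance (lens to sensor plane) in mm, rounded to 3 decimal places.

24.298 mm

1/dᵢ = 1/f − 1/dₒ = 1/23.4 − 1/633 = 0.0411553 mm⁻¹.
dᵢ = 1/0.0411553 ≈ 24.2982 mm.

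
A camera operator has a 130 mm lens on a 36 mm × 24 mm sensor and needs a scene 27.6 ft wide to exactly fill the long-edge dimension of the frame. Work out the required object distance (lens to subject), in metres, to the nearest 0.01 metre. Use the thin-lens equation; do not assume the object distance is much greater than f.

W: 27.6 ft × 304.8 mm/ft = 8412.48 mm.
Magnification m = w/W = dᵢ/dₒ; combined with 1/f = 1/dₒ + 1/dᵢ this gives dₒ = f·(1 + W/w).
dₒ = 130 mm × (1 + 8412.48/36) = 130 × 234.6800 ≈ 30508.399 mm = 30.5084 m.

30.51 m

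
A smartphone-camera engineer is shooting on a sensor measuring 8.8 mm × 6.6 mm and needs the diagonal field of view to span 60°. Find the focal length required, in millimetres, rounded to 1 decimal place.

Sensor diagonal = √(8.8² + 6.6²) = √121.0000 ≈ 11.0000 mm.
From α = 2·arctan(d/2f) we get f = d / (2·tan(α/2)).
With d = 11.0000 mm and α/2 = 30°, tan(α/2) ≈ 0.57735, so f ≈ 11.0000 / 1.15470 ≈ 9.5263 mm.

9.5 mm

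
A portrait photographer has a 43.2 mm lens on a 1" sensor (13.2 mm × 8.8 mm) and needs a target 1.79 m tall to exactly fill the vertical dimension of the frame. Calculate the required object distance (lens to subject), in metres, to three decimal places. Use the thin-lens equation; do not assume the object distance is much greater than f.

W: 1.79 m = 1790 mm.
Magnification m = h/W = dᵢ/dₒ; combined with 1/f = 1/dₒ + 1/dᵢ this gives dₒ = f·(1 + W/h).
dₒ = 43.2 mm × (1 + 1790/8.8) = 43.2 × 204.4091 ≈ 8830.473 mm = 8.83047 m.

8.830 m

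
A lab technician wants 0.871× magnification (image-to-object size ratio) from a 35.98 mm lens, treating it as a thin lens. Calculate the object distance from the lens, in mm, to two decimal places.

77.29 mm

With m = dᵢ/dₒ and 1/f = 1/dₒ + 1/dᵢ, substituting dᵢ = m·dₒ gives 1/f = (1 + 1/m)/dₒ, hence dₒ = f·(1 + 1/m).
dₒ = 35.98 × (1 + 1/0.871) = 35.98 × 2.14811 ≈ 77.289 mm.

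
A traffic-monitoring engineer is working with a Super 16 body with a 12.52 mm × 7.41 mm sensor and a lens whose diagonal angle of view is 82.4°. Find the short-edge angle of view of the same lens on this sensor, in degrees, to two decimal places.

48.06°

Sensor diagonal = √(12.52² + 7.41²) = √211.6585 ≈ 14.5485 mm.
From the diagonal AOV: f = 14.5485 / (2·tan(41.2°)) = 14.5485 / 1.75087 ≈ 8.3093 mm.
Short-edge AOV = 2·arctan(7.41 / (2 × 8.3093)) = 2·arctan(0.44589) ≈ 48.0628°.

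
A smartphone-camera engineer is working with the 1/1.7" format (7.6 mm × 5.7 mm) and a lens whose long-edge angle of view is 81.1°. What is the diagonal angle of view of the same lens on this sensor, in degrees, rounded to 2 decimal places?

From the long-edge AOV: f = 7.6 / (2·tan(40.55°)) = 7.6 / 1.71118 ≈ 4.4414 mm.
Sensor diagonal = √(7.6² + 5.7²) = √90.2500 ≈ 9.5000 mm.
Diagonal AOV = 2·arctan(9.5000 / (2 × 4.4414)) = 2·arctan(1.06949) ≈ 93.8463°.

93.85°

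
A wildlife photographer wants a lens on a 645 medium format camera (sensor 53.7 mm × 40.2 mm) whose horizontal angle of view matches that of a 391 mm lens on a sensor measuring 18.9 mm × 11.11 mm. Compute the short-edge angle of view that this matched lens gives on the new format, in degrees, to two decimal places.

2.07°

Equal horizontal AOV ⇒ f₂ = f₁ · 53.7/18.9 = 391 × 2.84127 ≈ 1110.9365 mm.
Short-edge AOV on the new format = 2·arctan(40.2 / (2 × 1110.9365)) = 2·arctan(0.01809) ≈ 2.0731°.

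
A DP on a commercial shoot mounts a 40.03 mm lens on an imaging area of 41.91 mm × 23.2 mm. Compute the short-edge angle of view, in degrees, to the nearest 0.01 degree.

Angle of view α = 2·arctan(h/2f) with h = 23.2 mm and f = 40.03 mm.
h/2f = 0.28978; arctan(0.28978) ≈ 16.1607°, so α ≈ 32.3213°.

32.32°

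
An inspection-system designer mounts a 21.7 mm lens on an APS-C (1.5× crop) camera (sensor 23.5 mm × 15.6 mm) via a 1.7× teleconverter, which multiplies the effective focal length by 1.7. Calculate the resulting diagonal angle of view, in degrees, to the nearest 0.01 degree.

Effective focal length f = 21.7 × 1.7 = 36.89 mm.
Sensor diagonal = √(23.5² + 15.6²) = √795.6100 ≈ 28.2066 mm.
α = 2·arctan(28.207 / (2 × 36.89)) = 2·arctan(0.38231) ≈ 41.8443°.

41.84°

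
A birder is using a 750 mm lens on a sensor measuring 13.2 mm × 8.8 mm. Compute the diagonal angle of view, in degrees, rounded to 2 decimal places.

Sensor diagonal = √(13.2² + 8.8²) = √251.6800 ≈ 15.8644 mm.
Angle of view α = 2·arctan(d/2f) with d = 15.8644 mm and f = 750 mm.
d/2f = 0.01058; arctan(0.01058) ≈ 0.6060°, so α ≈ 1.2119°.

1.21°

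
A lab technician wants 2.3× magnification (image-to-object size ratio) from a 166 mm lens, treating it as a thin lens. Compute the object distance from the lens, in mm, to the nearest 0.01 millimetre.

238.17 mm

With m = dᵢ/dₒ and 1/f = 1/dₒ + 1/dᵢ, substituting dᵢ = m·dₒ gives 1/f = (1 + 1/m)/dₒ, hence dₒ = f·(1 + 1/m).
dₒ = 166 × (1 + 1/2.3) = 166 × 1.43478 ≈ 238.174 mm.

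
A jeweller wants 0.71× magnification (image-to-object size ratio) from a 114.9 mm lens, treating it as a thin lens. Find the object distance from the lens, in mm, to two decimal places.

276.73 mm

With m = dᵢ/dₒ and 1/f = 1/dₒ + 1/dᵢ, substituting dᵢ = m·dₒ gives 1/f = (1 + 1/m)/dₒ, hence dₒ = f·(1 + 1/m).
dₒ = 114.9 × (1 + 1/0.71) = 114.9 × 2.40845 ≈ 276.731 mm.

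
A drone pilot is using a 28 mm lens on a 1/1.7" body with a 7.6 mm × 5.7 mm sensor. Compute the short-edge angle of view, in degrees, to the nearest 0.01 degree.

11.62°

Angle of view α = 2·arctan(h/2f) with h = 5.7 mm and f = 28 mm.
h/2f = 0.10179; arctan(0.10179) ≈ 5.8119°, so α ≈ 11.6238°.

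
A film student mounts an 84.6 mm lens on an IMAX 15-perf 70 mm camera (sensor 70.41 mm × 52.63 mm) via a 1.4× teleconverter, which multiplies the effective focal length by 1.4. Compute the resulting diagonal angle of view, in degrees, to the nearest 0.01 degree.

40.72°

Effective focal length f = 84.6 × 1.4 = 118.44 mm.
Sensor diagonal = √(70.41² + 52.63²) = √7727.4850 ≈ 87.9061 mm.
α = 2·arctan(87.906 / (2 × 118.44)) = 2·arctan(0.37110) ≈ 40.7198°.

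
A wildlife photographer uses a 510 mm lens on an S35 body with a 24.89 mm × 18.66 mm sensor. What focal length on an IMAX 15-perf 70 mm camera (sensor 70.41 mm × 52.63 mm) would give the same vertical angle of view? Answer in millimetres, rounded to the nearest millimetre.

1438 mm

Equal angle of view means equal height/f ratio, so f₂ = f₁ · (height₂/height₁) = 510 × 52.63/18.66.
f₂ = 510 × 2.82047 ≈ 1438.441 mm.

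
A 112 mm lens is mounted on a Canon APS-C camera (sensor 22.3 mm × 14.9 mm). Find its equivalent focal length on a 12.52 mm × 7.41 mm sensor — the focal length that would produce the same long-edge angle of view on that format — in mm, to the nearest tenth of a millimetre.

Equal angle of view means equal width/f ratio, so f₂ = f₁ · (width₂/width₁) = 112 × 12.52/22.3.
f₂ = 112 × 0.56143 ≈ 62.881 mm.

62.9 mm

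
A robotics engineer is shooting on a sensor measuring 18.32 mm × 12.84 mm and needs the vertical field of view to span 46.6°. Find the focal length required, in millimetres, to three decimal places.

14.907 mm

From α = 2·arctan(h/2f) we get f = h / (2·tan(α/2)).
With h = 12.84 mm and α/2 = 23.3°, tan(α/2) ≈ 0.43067, so f ≈ 12.84 / 0.86134 ≈ 14.9071 mm.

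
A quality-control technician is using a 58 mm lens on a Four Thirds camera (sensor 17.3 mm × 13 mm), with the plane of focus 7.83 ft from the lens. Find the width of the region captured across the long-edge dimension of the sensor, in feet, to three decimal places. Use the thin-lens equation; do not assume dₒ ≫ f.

dₒ: 7.83 ft × 304.8 mm/ft = 2386.58 mm.
Similar triangles through the lens centre give W/dₒ = w/dᵢ; with 1/f = 1/dₒ + 1/dᵢ this gives W = w·(dₒ − f)/f.
W = 17.3 mm × (2386.58 − 58) / 58 = 17.3 × 40.1480 ≈ 694.560 mm = 694.560/304.8 ft = 2.27874 ft.

2.279 ft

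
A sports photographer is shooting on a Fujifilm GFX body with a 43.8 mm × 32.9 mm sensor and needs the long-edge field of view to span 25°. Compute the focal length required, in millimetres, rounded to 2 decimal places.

98.78 mm

From α = 2·arctan(w/2f) we get f = w / (2·tan(α/2)).
With w = 43.8 mm and α/2 = 12.5°, tan(α/2) ≈ 0.22169, so f ≈ 43.8 / 0.44339 ≈ 98.7845 mm.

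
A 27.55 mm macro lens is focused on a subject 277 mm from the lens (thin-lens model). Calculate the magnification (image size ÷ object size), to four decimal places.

Thin lens: 1/f = 1/dₒ + 1/dᵢ → 1/dᵢ = 1/27.55 − 1/277 = 0.0326875 mm⁻¹, so dᵢ ≈ 30.5927 mm.
Magnification m = dᵢ/dₒ = 30.5927/277 ≈ 0.11044.

0.1104×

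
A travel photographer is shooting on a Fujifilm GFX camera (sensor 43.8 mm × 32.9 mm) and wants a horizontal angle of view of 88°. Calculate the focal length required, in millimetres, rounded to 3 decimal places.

From α = 2·arctan(w/2f) we get f = w / (2·tan(α/2)).
With w = 43.8 mm and α/2 = 44°, tan(α/2) ≈ 0.96569, so f ≈ 43.8 / 1.93138 ≈ 22.6781 mm.

22.678 mm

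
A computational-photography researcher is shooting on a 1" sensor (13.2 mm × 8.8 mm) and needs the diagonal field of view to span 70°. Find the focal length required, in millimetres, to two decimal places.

11.33 mm

Sensor diagonal = √(13.2² + 8.8²) = √251.6800 ≈ 15.8644 mm.
From α = 2·arctan(d/2f) we get f = d / (2·tan(α/2)).
With d = 15.8644 mm and α/2 = 35°, tan(α/2) ≈ 0.70021, so f ≈ 15.8644 / 1.40042 ≈ 11.3284 mm.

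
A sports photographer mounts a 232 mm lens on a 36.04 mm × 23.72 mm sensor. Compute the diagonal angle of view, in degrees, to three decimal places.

10.625°

Sensor diagonal = √(36.04² + 23.72²) = √1861.5200 ≈ 43.1453 mm.
Angle of view α = 2·arctan(d/2f) with d = 43.1453 mm and f = 232 mm.
d/2f = 0.09299; arctan(0.09299) ≈ 5.3124°, so α ≈ 10.6248°.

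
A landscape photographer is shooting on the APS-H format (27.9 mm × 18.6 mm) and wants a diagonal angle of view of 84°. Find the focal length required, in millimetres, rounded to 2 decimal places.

18.62 mm

Sensor diagonal = √(27.9² + 18.6²) = √1124.3700 ≈ 33.5316 mm.
From α = 2·arctan(d/2f) we get f = d / (2·tan(α/2)).
With d = 33.5316 mm and α/2 = 42°, tan(α/2) ≈ 0.90040, so f ≈ 33.5316 / 1.80081 ≈ 18.6203 mm.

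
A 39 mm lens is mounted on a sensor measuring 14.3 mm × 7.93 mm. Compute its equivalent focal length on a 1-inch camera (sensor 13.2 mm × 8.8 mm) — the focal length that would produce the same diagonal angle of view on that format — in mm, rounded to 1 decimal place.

Sensor diagonal = √(14.3² + 7.93²) = √267.3749 ≈ 16.3516 mm.
Sensor diagonal = √(13.2² + 8.8²) = √251.6800 ≈ 15.8644 mm.
Equal angle of view means equal diagonal/f ratio, so f₂ = f₁ · (diagonal₂/diagonal₁) = 39 × 15.8644/16.3516.
f₂ = 39 × 0.97021 ≈ 37.838 mm.

37.8 mm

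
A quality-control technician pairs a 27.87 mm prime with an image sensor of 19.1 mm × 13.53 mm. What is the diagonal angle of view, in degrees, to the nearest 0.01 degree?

Sensor diagonal = √(19.1² + 13.53²) = √547.8709 ≈ 23.4066 mm.
Angle of view α = 2·arctan(d/2f) with d = 23.4066 mm and f = 27.87 mm.
d/2f = 0.41993; arctan(0.41993) ≈ 22.7788°, so α ≈ 45.5575°.

45.56°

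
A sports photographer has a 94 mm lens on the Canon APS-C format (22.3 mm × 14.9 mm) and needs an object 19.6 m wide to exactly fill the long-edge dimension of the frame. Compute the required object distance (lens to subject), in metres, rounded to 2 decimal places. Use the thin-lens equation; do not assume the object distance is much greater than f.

82.71 m

W: 19.6 m = 19600 mm.
Magnification m = w/W = dᵢ/dₒ; combined with 1/f = 1/dₒ + 1/dᵢ this gives dₒ = f·(1 + W/w).
dₒ = 94 mm × (1 + 19600/22.3) = 94 × 879.9238 ≈ 82712.834 mm = 82.7128 m.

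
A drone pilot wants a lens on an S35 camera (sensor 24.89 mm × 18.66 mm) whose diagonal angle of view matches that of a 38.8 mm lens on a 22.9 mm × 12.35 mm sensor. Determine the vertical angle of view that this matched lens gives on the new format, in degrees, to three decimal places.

22.743°

Sensor diagonal = √(22.9² + 12.35²) = √676.9325 ≈ 26.0179 mm.
Sensor diagonal = √(24.89² + 18.66²) = √967.7077 ≈ 31.1080 mm.
Equal diagonal AOV ⇒ f₂ = f₁ · 31.1080/26.0179 = 38.8 × 1.19564 ≈ 46.3907 mm.
Vertical AOV on the new format = 2·arctan(18.66 / (2 × 46.3907)) = 2·arctan(0.20112) ≈ 22.7430°.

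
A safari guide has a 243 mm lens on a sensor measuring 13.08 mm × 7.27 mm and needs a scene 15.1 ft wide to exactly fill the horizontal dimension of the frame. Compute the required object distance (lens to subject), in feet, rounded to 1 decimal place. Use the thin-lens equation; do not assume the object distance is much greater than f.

W: 15.1 ft × 304.8 mm/ft = 4602.48 mm.
Magnification m = w/W = dᵢ/dₒ; combined with 1/f = 1/dₒ + 1/dᵢ this gives dₒ = f·(1 + W/w).
dₒ = 243 mm × (1 + 4602.48/13.08) = 243 × 352.8715 ≈ 85747.786 mm = 85747.786/304.8 ft = 281.325 ft.

281.3 ft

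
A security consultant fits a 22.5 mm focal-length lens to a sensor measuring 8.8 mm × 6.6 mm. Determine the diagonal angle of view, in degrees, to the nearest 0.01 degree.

27.47°

Sensor diagonal = √(8.8² + 6.6²) = √121.0000 ≈ 11.0000 mm.
Angle of view α = 2·arctan(d/2f) with d = 11.0000 mm and f = 22.5 mm.
d/2f = 0.24444; arctan(0.24444) ≈ 13.7363°, so α ≈ 27.4725°.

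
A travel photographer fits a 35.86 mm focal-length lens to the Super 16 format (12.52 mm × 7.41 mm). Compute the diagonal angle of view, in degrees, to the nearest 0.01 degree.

22.93°

Sensor diagonal = √(12.52² + 7.41²) = √211.6585 ≈ 14.5485 mm.
Angle of view α = 2·arctan(d/2f) with d = 14.5485 mm and f = 35.86 mm.
d/2f = 0.20285; arctan(0.20285) ≈ 11.4669°, so α ≈ 22.9338°.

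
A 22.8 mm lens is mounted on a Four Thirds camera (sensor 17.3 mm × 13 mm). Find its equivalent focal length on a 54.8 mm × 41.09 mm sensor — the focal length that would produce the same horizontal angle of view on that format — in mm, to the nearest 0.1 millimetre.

Equal angle of view means equal width/f ratio, so f₂ = f₁ · (width₂/width₁) = 22.8 × 54.8/17.3.
f₂ = 22.8 × 3.16763 ≈ 72.222 mm.

72.2 mm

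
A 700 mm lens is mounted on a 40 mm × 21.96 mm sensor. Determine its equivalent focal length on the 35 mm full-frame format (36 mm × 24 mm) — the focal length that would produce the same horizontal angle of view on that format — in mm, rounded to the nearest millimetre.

630 mm

Equal angle of view means equal width/f ratio, so f₂ = f₁ · (width₂/width₁) = 700 × 36/40.
f₂ = 700 × 0.90000 ≈ 630.000 mm.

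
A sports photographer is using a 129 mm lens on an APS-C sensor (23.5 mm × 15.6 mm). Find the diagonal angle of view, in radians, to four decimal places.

Sensor diagonal = √(23.5² + 15.6²) = √795.6100 ≈ 28.2066 mm.
Angle of view α = 2·arctan(d/2f) with d = 28.2066 mm and f = 129 mm.
d/2f = 0.10933; arctan(0.10933) ≈ 0.1089 rad, so α ≈ 0.2178 rad.

0.2178 rad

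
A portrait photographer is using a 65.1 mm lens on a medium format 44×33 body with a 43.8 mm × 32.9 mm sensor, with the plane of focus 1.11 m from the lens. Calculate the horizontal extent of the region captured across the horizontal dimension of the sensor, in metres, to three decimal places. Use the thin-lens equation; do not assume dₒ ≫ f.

0.703 m

dₒ: 1.11 m = 1110 mm.
Similar triangles through the lens centre give W/dₒ = w/dᵢ; with 1/f = 1/dₒ + 1/dᵢ this gives W = w·(dₒ − f)/f.
W = 43.8 mm × (1110 − 65.1) / 65.1 = 43.8 × 16.0507 ≈ 703.020 mm = 0.70302 m.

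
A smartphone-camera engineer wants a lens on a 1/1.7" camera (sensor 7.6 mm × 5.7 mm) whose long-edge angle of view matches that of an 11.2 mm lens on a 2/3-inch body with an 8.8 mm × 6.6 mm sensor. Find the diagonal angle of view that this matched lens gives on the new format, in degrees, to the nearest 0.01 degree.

Equal long-edge AOV ⇒ f₂ = f₁ · 7.6/8.8 = 11.2 × 0.86364 ≈ 9.6727 mm.
Sensor diagonal = √(7.6² + 5.7²) = √90.2500 ≈ 9.5000 mm.
Diagonal AOV on the new format = 2·arctan(9.5000 / (2 × 9.6727)) = 2·arctan(0.49107) ≈ 52.3087°.

52.31°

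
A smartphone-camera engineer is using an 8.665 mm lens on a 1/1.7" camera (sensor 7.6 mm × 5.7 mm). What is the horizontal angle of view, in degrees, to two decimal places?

Angle of view α = 2·arctan(w/2f) with w = 7.6 mm and f = 8.665 mm.
w/2f = 0.43855; arctan(0.43855) ≈ 23.6797°, so α ≈ 47.3593°.

47.36°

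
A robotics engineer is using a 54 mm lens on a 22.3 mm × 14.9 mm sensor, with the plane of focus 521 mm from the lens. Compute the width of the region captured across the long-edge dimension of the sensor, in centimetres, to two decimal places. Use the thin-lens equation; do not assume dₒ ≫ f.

19.29 cm

Similar triangles through the lens centre give W/dₒ = w/dᵢ; with 1/f = 1/dₒ + 1/dᵢ this gives W = w·(dₒ − f)/f.
W = 22.3 mm × (521 − 54) / 54 = 22.3 × 8.6481 ≈ 192.854 mm = 19.2854 cm.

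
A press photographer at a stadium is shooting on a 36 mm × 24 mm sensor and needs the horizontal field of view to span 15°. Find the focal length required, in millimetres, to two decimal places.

From α = 2·arctan(w/2f) we get f = w / (2·tan(α/2)).
With w = 36 mm and α/2 = 7.5°, tan(α/2) ≈ 0.13165, so f ≈ 36 / 0.26330 ≈ 136.7236 mm.

136.72 mm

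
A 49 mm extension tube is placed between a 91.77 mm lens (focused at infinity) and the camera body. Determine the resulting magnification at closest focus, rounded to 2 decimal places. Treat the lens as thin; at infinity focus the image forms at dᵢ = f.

0.53×

The tube moves the image plane from f to f + e, so dᵢ = 91.77 + 49 = 140.77 mm. Focus is achieved when 1/f = 1/dₒ + 1/dᵢ, giving dₒ = 1/(1/f − 1/(f+e)).
Magnification m = dᵢ/dₒ = (f+e)·(1/f − 1/(f+e)) = e/f = 49/91.77 ≈ 0.5339.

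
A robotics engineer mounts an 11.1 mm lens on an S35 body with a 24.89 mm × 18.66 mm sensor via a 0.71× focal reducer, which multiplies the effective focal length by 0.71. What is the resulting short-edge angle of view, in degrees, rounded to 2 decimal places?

99.62°

Effective focal length f = 11.1 × 0.71 = 7.881 mm.
α = 2·arctan(18.66 / (2 × 7.881)) = 2·arctan(1.18386) ≈ 99.6248°.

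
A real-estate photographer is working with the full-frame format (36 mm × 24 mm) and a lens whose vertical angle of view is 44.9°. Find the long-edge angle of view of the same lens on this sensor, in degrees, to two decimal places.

From the vertical AOV: f = 24 / (2·tan(22.45°)) = 24 / 0.82638 ≈ 29.0422 mm.
Long-edge AOV = 2·arctan(36 / (2 × 29.0422)) = 2·arctan(0.61979) ≈ 63.5802°.

63.58°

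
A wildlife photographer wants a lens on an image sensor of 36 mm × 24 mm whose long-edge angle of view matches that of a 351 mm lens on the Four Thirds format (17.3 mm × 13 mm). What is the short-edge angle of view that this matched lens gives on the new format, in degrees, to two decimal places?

1.88°

Equal long-edge AOV ⇒ f₂ = f₁ · 36/17.3 = 351 × 2.08092 ≈ 730.4046 mm.
Short-edge AOV on the new format = 2·arctan(24 / (2 × 730.4046)) = 2·arctan(0.01643) ≈ 1.8825°.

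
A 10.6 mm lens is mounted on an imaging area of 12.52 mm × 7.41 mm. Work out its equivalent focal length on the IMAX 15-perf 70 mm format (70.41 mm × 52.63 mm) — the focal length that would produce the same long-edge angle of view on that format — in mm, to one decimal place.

59.6 mm

Equal angle of view means equal width/f ratio, so f₂ = f₁ · (width₂/width₁) = 10.6 × 70.41/12.52.
f₂ = 10.6 × 5.62380 ≈ 59.612 mm.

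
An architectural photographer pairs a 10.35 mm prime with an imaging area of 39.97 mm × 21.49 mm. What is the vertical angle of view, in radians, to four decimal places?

Angle of view α = 2·arctan(h/2f) with h = 21.49 mm and f = 10.35 mm.
h/2f = 1.03816; arctan(1.03816) ≈ 0.8041 rad, so α ≈ 1.6082 rad.

1.6082 rad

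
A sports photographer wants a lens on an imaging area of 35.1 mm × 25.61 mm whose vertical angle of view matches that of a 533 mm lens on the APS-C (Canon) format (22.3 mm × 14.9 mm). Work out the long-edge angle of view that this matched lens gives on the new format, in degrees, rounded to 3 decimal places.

2.195°

Equal vertical AOV ⇒ f₂ = f₁ · 25.61/14.9 = 533 × 1.71879 ≈ 916.1161 mm.
Long-edge AOV on the new format = 2·arctan(35.1 / (2 × 916.1161)) = 2·arctan(0.01916) ≈ 2.1950°.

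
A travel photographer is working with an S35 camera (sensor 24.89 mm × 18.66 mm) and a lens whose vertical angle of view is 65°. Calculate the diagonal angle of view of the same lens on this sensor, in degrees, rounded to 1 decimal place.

93.4°

From the vertical AOV: f = 18.66 / (2·tan(32.5°)) = 18.66 / 1.27414 ≈ 14.6452 mm.
Sensor diagonal = √(24.89² + 18.66²) = √967.7077 ≈ 31.1080 mm.
Diagonal AOV = 2·arctan(31.1080 / (2 × 14.6452)) = 2·arctan(1.06206) ≈ 93.4476°.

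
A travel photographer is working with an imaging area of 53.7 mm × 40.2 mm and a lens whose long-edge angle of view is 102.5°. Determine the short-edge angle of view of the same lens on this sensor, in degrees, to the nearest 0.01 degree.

86.01°

From the long-edge AOV: f = 53.7 / (2·tan(51.25°)) = 53.7 / 2.49195 ≈ 21.5494 mm.
Short-edge AOV = 2·arctan(40.2 / (2 × 21.5494)) = 2·arctan(0.93274) ≈ 86.0138°.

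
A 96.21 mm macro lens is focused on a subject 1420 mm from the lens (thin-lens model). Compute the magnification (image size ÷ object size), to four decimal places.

Thin lens: 1/f = 1/dₒ + 1/dᵢ → 1/dᵢ = 1/96.21 − 1/1420 = 0.0096897 mm⁻¹, so dᵢ ≈ 103.2023 mm.
Magnification m = dᵢ/dₒ = 103.2023/1420 ≈ 0.07268.

0.0727×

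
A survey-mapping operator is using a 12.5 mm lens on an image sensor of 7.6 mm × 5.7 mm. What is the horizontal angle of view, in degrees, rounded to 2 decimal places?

33.82°

Angle of view α = 2·arctan(w/2f) with w = 7.6 mm and f = 12.5 mm.
w/2f = 0.30400; arctan(0.30400) ≈ 16.9093°, so α ≈ 33.8185°.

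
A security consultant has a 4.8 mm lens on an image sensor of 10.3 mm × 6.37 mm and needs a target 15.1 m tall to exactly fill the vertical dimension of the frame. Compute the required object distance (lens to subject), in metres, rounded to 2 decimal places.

11.38 m

W: 15.1 m = 15100 mm.
Magnification m = h/W = dᵢ/dₒ; combined with 1/f = 1/dₒ + 1/dᵢ this gives dₒ = f·(1 + W/h).
dₒ = 4.8 mm × (1 + 15100/6.37) = 4.8 × 2371.4867 ≈ 11383.136 mm = 11.3831 m.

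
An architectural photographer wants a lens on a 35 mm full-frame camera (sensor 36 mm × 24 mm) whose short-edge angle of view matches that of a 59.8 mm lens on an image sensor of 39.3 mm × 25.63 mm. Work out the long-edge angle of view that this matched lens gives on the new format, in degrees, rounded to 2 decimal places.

Equal short-edge AOV ⇒ f₂ = f₁ · 24/25.63 = 59.8 × 0.93640 ≈ 55.9969 mm.
Long-edge AOV on the new format = 2·arctan(36 / (2 × 55.9969)) = 2·arctan(0.32145) ≈ 35.6396°.

35.64°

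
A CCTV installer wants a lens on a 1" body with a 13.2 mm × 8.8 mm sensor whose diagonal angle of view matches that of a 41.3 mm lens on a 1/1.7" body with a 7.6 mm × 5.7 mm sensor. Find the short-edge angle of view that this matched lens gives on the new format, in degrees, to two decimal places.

Sensor diagonal = √(7.6² + 5.7²) = √90.2500 ≈ 9.5000 mm.
Sensor diagonal = √(13.2² + 8.8²) = √251.6800 ≈ 15.8644 mm.
Equal diagonal AOV ⇒ f₂ = f₁ · 15.8644/9.5000 = 41.3 × 1.66994 ≈ 68.9685 mm.
Short-edge AOV on the new format = 2·arctan(8.8 / (2 × 68.9685)) = 2·arctan(0.06380) ≈ 7.3007°.

7.30°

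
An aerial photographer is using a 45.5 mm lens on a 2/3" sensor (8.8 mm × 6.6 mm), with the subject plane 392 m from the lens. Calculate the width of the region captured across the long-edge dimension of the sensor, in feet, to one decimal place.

dₒ: 392 m = 392000 mm.
Similar triangles through the lens centre give W/dₒ = w/dᵢ; with 1/f = 1/dₒ + 1/dᵢ this gives W = w·(dₒ − f)/f.
W = 8.8 mm × (392000 − 45.5) / 45.5 = 8.8 × 8614.3846 ≈ 75806.585 mm = 75806.585/304.8 ft = 248.709 ft.

248.7 ft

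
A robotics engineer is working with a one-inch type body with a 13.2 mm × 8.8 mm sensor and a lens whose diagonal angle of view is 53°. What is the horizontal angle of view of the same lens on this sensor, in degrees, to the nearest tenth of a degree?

Sensor diagonal = √(13.2² + 8.8²) = √251.6800 ≈ 15.8644 mm.
From the diagonal AOV: f = 15.8644 / (2·tan(26.5°)) = 15.8644 / 0.99716 ≈ 15.9096 mm.
Horizontal AOV = 2·arctan(13.2 / (2 × 15.9096)) = 2·arctan(0.41484) ≈ 45.0617°.

45.1°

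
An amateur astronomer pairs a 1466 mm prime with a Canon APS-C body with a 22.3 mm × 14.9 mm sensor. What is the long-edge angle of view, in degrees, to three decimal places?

Angle of view α = 2·arctan(w/2f) with w = 22.3 mm and f = 1466 mm.
w/2f = 0.00761; arctan(0.00761) ≈ 0.4358°, so α ≈ 0.8715°.

0.872°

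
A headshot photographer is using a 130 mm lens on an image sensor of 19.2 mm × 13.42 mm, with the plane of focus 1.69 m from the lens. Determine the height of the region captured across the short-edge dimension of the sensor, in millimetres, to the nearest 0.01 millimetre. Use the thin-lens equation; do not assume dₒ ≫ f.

dₒ: 1.69 m = 1690 mm.
Similar triangles through the lens centre give W/dₒ = h/dᵢ; with 1/f = 1/dₒ + 1/dᵢ this gives W = h·(dₒ − f)/f.
W = 13.42 mm × (1690 − 130) / 130 = 13.42 × 12.0000 ≈ 161.040 mm.

161.04 mm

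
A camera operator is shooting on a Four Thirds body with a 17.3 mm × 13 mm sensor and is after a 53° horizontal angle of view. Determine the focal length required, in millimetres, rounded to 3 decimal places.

17.349 mm

From α = 2·arctan(w/2f) we get f = w / (2·tan(α/2)).
With w = 17.3 mm and α/2 = 26.5°, tan(α/2) ≈ 0.49858, so f ≈ 17.3 / 0.99716 ≈ 17.3492 mm.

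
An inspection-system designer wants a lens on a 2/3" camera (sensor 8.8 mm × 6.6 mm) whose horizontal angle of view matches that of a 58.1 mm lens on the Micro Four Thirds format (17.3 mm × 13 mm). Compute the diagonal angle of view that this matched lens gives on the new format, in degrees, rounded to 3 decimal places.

21.084°

Equal horizontal AOV ⇒ f₂ = f₁ · 8.8/17.3 = 58.1 × 0.50867 ≈ 29.5538 mm.
Sensor diagonal = √(8.8² + 6.6²) = √121.0000 ≈ 11.0000 mm.
Diagonal AOV on the new format = 2·arctan(11.0000 / (2 × 29.5538)) = 2·arctan(0.18610) ≈ 21.0845°.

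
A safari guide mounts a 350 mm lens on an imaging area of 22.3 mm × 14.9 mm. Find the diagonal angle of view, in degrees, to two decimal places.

4.39°

Sensor diagonal = √(22.3² + 14.9²) = √719.3000 ≈ 26.8198 mm.
Angle of view α = 2·arctan(d/2f) with d = 26.8198 mm and f = 350 mm.
d/2f = 0.03831; arctan(0.03831) ≈ 2.1942°, so α ≈ 4.3883°.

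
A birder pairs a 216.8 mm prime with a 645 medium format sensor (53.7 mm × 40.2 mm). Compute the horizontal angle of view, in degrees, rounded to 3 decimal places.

14.120°

Angle of view α = 2·arctan(w/2f) with w = 53.7 mm and f = 216.8 mm.
w/2f = 0.12385; arctan(0.12385) ≈ 7.0600°, so α ≈ 14.1199°.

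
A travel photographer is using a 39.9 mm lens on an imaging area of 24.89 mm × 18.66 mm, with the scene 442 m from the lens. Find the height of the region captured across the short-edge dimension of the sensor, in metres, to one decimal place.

206.7 m

dₒ: 442 m = 442000 mm.
Similar triangles through the lens centre give W/dₒ = h/dᵢ; with 1/f = 1/dₒ + 1/dᵢ this gives W = h·(dₒ − f)/f.
W = 18.66 mm × (442000 − 39.9) / 39.9 = 18.66 × 11076.6942 ≈ 206691.114 mm = 206.691 m.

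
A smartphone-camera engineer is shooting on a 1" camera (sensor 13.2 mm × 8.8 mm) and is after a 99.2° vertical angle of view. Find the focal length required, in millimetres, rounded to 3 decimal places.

From α = 2·arctan(h/2f) we get f = h / (2·tan(α/2)).
With h = 8.8 mm and α/2 = 49.6°, tan(α/2) ≈ 1.17500, so f ≈ 8.8 / 2.34999 ≈ 3.7447 mm.

3.745 mm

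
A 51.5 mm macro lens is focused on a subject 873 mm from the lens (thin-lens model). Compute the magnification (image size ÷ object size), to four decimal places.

0.0627×

Thin lens: 1/f = 1/dₒ + 1/dᵢ → 1/dᵢ = 1/51.5 − 1/873 = 0.0182720 mm⁻¹, so dᵢ ≈ 54.7285 mm.
Magnification m = dᵢ/dₒ = 54.7285/873 ≈ 0.06269.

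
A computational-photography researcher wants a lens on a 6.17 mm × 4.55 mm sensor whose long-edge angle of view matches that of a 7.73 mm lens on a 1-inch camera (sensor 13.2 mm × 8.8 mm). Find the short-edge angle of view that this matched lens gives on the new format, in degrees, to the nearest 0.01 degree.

Equal long-edge AOV ⇒ f₂ = f₁ · 6.17/13.2 = 7.73 × 0.46742 ≈ 3.6132 mm.
Short-edge AOV on the new format = 2·arctan(4.55 / (2 × 3.6132)) = 2·arctan(0.62964) ≈ 64.3921°.

64.39°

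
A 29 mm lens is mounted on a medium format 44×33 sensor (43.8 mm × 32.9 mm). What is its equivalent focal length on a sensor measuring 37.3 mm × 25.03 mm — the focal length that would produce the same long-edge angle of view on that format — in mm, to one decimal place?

24.7 mm

Equal angle of view means equal width/f ratio, so f₂ = f₁ · (width₂/width₁) = 29 × 37.3/43.8.
f₂ = 29 × 0.85160 ≈ 24.696 mm.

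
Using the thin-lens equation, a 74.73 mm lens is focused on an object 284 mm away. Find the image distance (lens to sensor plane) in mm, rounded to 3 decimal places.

1/dᵢ = 1/f − 1/dₒ = 1/74.73 − 1/284 = 0.0098604 mm⁻¹.
dᵢ = 1/0.0098604 ≈ 101.4160 mm.

101.416 mm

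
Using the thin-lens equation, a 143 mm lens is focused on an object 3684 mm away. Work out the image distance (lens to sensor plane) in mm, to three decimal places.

148.775 mm

1/dᵢ = 1/f − 1/dₒ = 1/143 − 1/3684 = 0.0067216 mm⁻¹.
dᵢ = 1/0.0067216 ≈ 148.7749 mm.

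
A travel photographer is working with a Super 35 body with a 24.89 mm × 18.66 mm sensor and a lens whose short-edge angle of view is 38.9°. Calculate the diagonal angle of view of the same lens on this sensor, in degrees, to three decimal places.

From the short-edge AOV: f = 18.66 / (2·tan(19.45°)) = 18.66 / 0.70627 ≈ 26.4204 mm.
Sensor diagonal = √(24.89² + 18.66²) = √967.7077 ≈ 31.1080 mm.
Diagonal AOV = 2·arctan(31.1080 / (2 × 26.4204)) = 2·arctan(0.58871) ≈ 60.9717°.

60.972°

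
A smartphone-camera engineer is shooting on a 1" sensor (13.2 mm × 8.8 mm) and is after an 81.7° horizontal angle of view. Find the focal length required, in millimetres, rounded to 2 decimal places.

7.63 mm

From α = 2·arctan(w/2f) we get f = w / (2·tan(α/2)).
With w = 13.2 mm and α/2 = 40.85°, tan(α/2) ≈ 0.86470, so f ≈ 13.2 / 1.72940 ≈ 7.6327 mm.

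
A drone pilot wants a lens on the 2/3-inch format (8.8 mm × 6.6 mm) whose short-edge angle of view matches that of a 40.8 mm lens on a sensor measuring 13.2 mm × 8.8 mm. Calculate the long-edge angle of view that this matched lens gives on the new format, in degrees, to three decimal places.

Equal short-edge AOV ⇒ f₂ = f₁ · 6.6/8.8 = 40.8 × 0.75000 ≈ 30.6000 mm.
Long-edge AOV on the new format = 2·arctan(8.8 / (2 × 30.6000)) = 2·arctan(0.14379) ≈ 16.3650°.

16.365°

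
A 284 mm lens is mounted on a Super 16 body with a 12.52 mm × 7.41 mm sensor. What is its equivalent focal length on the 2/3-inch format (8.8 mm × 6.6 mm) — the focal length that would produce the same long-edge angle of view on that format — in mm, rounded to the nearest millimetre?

200 mm

Equal angle of view means equal width/f ratio, so f₂ = f₁ · (width₂/width₁) = 284 × 8.8/12.52.
f₂ = 284 × 0.70288 ≈ 199.617 mm.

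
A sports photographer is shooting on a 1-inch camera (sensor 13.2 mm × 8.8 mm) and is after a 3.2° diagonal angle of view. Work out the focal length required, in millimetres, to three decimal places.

283.978 mm

Sensor diagonal = √(13.2² + 8.8²) = √251.6800 ≈ 15.8644 mm.
From α = 2·arctan(d/2f) we get f = d / (2·tan(α/2)).
With d = 15.8644 mm and α/2 = 1.6°, tan(α/2) ≈ 0.02793, so f ≈ 15.8644 / 0.05587 ≈ 283.9776 mm.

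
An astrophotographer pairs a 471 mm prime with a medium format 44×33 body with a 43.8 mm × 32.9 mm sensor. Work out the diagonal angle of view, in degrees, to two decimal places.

6.66°

Sensor diagonal = √(43.8² + 32.9²) = √3000.8500 ≈ 54.7800 mm.
Angle of view α = 2·arctan(d/2f) with d = 54.7800 mm and f = 471 mm.
d/2f = 0.05815; arctan(0.05815) ≈ 3.3282°, so α ≈ 6.6563°.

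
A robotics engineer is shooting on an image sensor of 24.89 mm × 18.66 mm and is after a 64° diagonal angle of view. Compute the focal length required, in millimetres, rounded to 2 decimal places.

24.89 mm

Sensor diagonal = √(24.89² + 18.66²) = √967.7077 ≈ 31.1080 mm.
From α = 2·arctan(d/2f) we get f = d / (2·tan(α/2)).
With d = 31.1080 mm and α/2 = 32°, tan(α/2) ≈ 0.62487, so f ≈ 31.1080 / 1.24974 ≈ 24.8916 mm.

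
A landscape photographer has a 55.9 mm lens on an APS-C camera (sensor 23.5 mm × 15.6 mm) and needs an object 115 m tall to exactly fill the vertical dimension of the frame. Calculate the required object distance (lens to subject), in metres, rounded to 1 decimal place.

W: 115 m = 115000 mm.
Magnification m = h/W = dᵢ/dₒ; combined with 1/f = 1/dₒ + 1/dᵢ this gives dₒ = f·(1 + W/h).
dₒ = 55.9 mm × (1 + 115000/15.6) = 55.9 × 7372.7949 ≈ 412139.233 mm = 412.139 m.

412.1 m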